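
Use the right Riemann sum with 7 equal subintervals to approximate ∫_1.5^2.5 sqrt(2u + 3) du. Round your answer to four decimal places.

Δu = (2.5 − 1.5)/7 = 1/7.
Right endpoints: 23/14, 25/14, 27/14, 29/14, 31/14, 33/14, 2.5.
f(23/14) ≈ 2.5071, f(25/14) ≈ 2.5635, f(27/14) ≈ 2.6186, f(29/14) ≈ 2.6726, f(31/14) ≈ 2.7255, f(33/14) ≈ 2.7775, f(2.5) ≈ 2.8284.
Sum = Δu · [f(23/14) + f(25/14) + f(27/14) + ...].
Sum ≈ 2.6705.

2.6705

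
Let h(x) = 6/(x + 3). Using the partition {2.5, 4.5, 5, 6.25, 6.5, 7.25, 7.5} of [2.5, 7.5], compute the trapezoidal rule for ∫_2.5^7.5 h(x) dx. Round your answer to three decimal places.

Subinterval widths: 2, 0.5, 1.25, 0.25, 0.75, 0.25.
h(2.5) = 12/11, h(4.5) = 0.8, h(5) = 0.75, h(6.25) = 24/37, h(6.5) = 12/19, h(7.25) = 24/41, h(7.5) = 4/7.
On each subinterval the trapezoid contributes (Δx_i/2)·[h(x_{i-1}) + h(x_i)].
Sum ≈ 3.914.

3.914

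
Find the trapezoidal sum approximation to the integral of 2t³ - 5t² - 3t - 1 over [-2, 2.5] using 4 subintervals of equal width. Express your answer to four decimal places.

-39.0410

Δt = (2.5 − (-2))/4 = 1.125.
f(-2) = -31, f(-0.875) = -3.54296875, f(0.25) = -2.03125, f(1.375) = -9.37890625, f(2.5) = -8.5.
T_4 = (Δt/2)·[f(t_0) + 2f(t_1) + 2f(t_2) + 2f(t_3) + f(t_4)].
Sum ≈ -39.0410.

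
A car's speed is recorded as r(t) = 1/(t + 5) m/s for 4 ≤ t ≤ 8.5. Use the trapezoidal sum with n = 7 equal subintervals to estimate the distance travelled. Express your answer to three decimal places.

Δt = (8.5 − 4)/7 = 9/14.
r(4) = 1/9, r(65/14) = 14/135, r(37/7) = 7/72, r(83/14) = 14/153, r(46/7) = 7/81, r(101/14) = 14/171, r(55/7) = 7/90, r(8.5) = 2/27.
T_7 = (Δt/2)·[r(t_0) + 2r(t_1) + ... + 2r(t_{6}) + r(t_7)].
Sum ≈ 0.406.

0.406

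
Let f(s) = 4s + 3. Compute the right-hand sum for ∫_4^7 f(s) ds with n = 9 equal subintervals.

77

Δs = (7 − 4)/9 = 1/3.
Right endpoints: 13/3, 14/3, 5, 16/3, 17/3, 6, 19/3, 20/3, 7.
f(13/3) = 61/3, f(14/3) = 65/3, f(5) = 23, f(16/3) = 73/3, f(17/3) = 77/3, f(6) = 27, f(19/3) = 85/3, f(20/3) = 89/3, f(7) = 31.
Sum = Δs · [f(13/3) + f(14/3) + f(5) + ...].
Sum = 77.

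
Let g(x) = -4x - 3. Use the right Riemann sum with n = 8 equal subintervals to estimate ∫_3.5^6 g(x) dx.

Δx = (6 − 3.5)/8 = 0.3125.
Right endpoints: 3.8125, 4.125, 4.4375, 4.75, 5.0625, 5.375, 5.6875, 6.
g(3.8125) = -18.25, g(4.125) = -19.5, g(4.4375) = -20.75, g(4.75) = -22, g(5.0625) = -23.25, g(5.375) = -24.5, g(5.6875) = -25.75, g(6) = -27.
Sum = Δx · [g(3.8125) + g(4.125) + g(4.4375) + ...].
Sum = -56.5625.

-56.5625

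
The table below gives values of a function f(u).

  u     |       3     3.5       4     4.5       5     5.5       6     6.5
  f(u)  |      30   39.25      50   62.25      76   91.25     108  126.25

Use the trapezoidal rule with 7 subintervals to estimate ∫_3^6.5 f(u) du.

252.4375

Δu = 0.5.
T_7 = (0.5/2)·[30 + 2·39.25 + 2·50 + 2·62.25 + 2·76 + 2·91.25 + 2·108 + 126.25] = 252.4375.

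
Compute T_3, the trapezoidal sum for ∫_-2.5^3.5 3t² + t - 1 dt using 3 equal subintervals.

67.5

Δt = (3.5 − (-2.5))/3 = 2.
f(-2.5) = 15.25, f(-0.5) = -0.75, f(1.5) = 7.25, f(3.5) = 39.25.
T_3 = (Δt/2)·[f(t_0) + 2f(t_1) + 2f(t_2) + f(t_3)].
Sum = 67.5.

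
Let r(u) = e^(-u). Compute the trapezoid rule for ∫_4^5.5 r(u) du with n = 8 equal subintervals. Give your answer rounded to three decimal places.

Δu = (5.5 − 4)/8 = 0.1875.
r(4) ≈ 0.018, r(4.1875) ≈ 0.015, r(4.375) ≈ 0.013, r(4.5625) ≈ 0.010, r(4.75) ≈ 0.009, r(4.9375) ≈ 0.007, r(5.125) ≈ 0.006, r(5.3125) ≈ 0.005, r(5.5) ≈ 0.004.
T_8 = (Δu/2)·[r(u_0) + 2r(u_1) + ... + 2r(u_{7}) + r(u_8)].
Sum ≈ 0.014.

0.014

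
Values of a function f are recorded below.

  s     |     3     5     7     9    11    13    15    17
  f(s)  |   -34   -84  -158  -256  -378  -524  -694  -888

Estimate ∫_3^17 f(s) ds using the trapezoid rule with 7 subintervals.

Δs = 2.
T_7 = (2/2)·[(-34) + 2·(-84) + 2·(-158) + 2·(-256) + 2·(-378) + 2·(-524) + 2·(-694) + (-888)] = -5110.

-5110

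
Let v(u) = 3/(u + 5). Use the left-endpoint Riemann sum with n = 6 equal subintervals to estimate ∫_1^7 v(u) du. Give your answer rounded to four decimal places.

2.2096

Δu = (7 − 1)/6 = 1.
Left endpoints: 1, 2, 3, 4, 5, 6.
v(1) = 0.5, v(2) = 3/7, v(3) = 0.375, v(4) = 1/3, v(5) = 0.3, v(6) = 3/11.
Sum = Δu · [v(1) + v(2) + v(3) + ...].
Sum ≈ 2.2096.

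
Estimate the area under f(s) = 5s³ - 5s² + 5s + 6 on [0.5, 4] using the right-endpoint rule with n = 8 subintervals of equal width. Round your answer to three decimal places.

333.513

Δs = (4 − 0.5)/8 = 0.4375.
Right endpoints: 0.9375, 1.375, 1.8125, 2.25, 2.6875, 3.125, 3.5625, 4.
f(0.9375) = 42651/4096, f(1.375) = 8407/512, f(1.8125) = 116361/4096, f(2.25) = 48.890625, f(2.6875) = 329231/4096, f(3.125) = 64197/512, f(3.5625) = 763581/4096, f(4) = 266.
Sum = Δs · [f(0.9375) + f(1.375) + f(1.8125) + ...].
Sum ≈ 333.513.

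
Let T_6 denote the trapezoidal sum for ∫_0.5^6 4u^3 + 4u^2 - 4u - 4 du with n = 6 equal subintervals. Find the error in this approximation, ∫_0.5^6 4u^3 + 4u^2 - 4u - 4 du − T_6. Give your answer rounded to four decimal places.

Exact integral: ∫_0.5^6 f(u) du ≈ 1490.270833.
T_6 ≈ 1523.391782.
Error ≈ 1490.270833 − 1523.391782 ≈ -33.1209.

-33.1209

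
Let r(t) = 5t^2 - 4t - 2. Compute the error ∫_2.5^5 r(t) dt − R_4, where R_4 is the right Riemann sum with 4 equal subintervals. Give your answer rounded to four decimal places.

-26.9857

Exact integral: ∫_2.5^5 r(t) dt ≈ 139.791667.
R_4 = 166.77734375.
Error ≈ 139.791667 − 166.77734375 ≈ -26.9857.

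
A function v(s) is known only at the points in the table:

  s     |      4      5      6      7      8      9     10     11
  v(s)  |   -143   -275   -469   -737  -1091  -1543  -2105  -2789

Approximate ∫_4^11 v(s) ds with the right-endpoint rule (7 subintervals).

-9009

Δs = 1.
Sum = 1·[(-275) + (-469) + (-737) + (-1091) + (-1543) + (-2105) + (-2789)] = -9009.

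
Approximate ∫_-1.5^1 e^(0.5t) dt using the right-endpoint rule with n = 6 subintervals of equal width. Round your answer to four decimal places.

Δt = (1 − (-1.5))/6 = 5/12.
Right endpoints: -13/12, -2/3, -0.25, 1/6, 7/12, 1.
f(-13/12) ≈ 0.5818, f(-2/3) ≈ 0.7165, f(-0.25) ≈ 0.8825, f(1/6) ≈ 1.0869, f(7/12) ≈ 1.3387, f(1) ≈ 1.6487.
Sum = Δt · [f(-13/12) + f(-2/3) + f(-0.25) + ...].
Sum ≈ 2.6063.

2.6063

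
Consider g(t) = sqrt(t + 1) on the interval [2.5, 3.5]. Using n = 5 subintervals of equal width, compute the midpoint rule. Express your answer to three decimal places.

1.999

Δt = (3.5 − 2.5)/5 = 0.2.
Midpoints: 2.6, 2.8, 3, 3.2, 3.4.
g(2.6) ≈ 1.897, g(2.8) ≈ 1.949, g(3) ≈ 2.000, g(3.2) ≈ 2.049, g(3.4) ≈ 2.098.
Sum = Δt · [g(2.6) + g(2.8) + g(3) + g(3.2) + g(3.4)].
Sum ≈ 1.999.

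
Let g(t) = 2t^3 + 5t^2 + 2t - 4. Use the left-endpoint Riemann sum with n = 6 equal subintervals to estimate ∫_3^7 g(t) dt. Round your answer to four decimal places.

Δt = (7 − 3)/6 = 2/3.
Left endpoints: 3, 11/3, 13/3, 5, 17/3, 19/3.
g(3) = 101, g(11/3) = 4567/27, g(13/3) = 7055/27, g(5) = 381, g(17/3) = 14359/27, g(19/3) = 19367/27.
Sum = Δt · [g(3) + g(11/3) + g(13/3) + ...].
Sum ≈ 1441.0370.

1441.0370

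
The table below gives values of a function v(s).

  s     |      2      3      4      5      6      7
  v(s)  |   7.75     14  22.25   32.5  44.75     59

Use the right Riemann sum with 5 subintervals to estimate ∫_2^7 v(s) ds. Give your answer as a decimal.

Δs = 1.
Sum = 1·[14 + 22.25 + 32.5 + 44.75 + 59] = 172.5.

172.5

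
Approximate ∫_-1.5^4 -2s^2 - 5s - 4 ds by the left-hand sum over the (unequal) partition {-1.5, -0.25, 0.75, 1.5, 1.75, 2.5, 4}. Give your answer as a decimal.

Subinterval widths: 1.25, 1, 0.75, 0.25, 0.75, 1.5.
Left endpoints: -1.5, -0.25, 0.75, 1.5, 1.75, 2.5.
f(-1.5) = -1, f(-0.25) = -2.875, f(0.75) = -8.875, f(1.5) = -16, f(1.75) = -18.875, f(2.5) = -29.
Sum = Σ Δs_i · f(s_i).
Sum = -72.4375.

-72.4375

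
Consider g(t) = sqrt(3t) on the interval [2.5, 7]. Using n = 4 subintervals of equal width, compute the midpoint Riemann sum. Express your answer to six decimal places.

Δt = (7 − 2.5)/4 = 1.125.
Midpoints: 3.0625, 4.1875, 5.3125, 6.4375.
g(3.0625) ≈ 3.031089, g(4.1875) ≈ 3.544362, g(5.3125) ≈ 3.992180, g(6.4375) ≈ 4.394599.
Sum = Δt · [g(3.0625) + g(4.1875) + g(5.3125) + g(6.4375)].
Sum ≈ 16.832508.

16.832508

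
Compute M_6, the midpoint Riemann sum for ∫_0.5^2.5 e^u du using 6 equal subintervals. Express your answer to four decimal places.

Δu = (2.5 − 0.5)/6 = 1/3.
Midpoints: 2/3, 1, 4/3, 5/3, 2, 7/3.
f(2/3) ≈ 1.9477, f(1) ≈ 2.7183, f(4/3) ≈ 3.7937, f(5/3) ≈ 5.2945, f(2) ≈ 7.3891, f(7/3) ≈ 10.3123.
Sum = Δu · [f(2/3) + f(1) + f(4/3) + ...].
Sum ≈ 10.4852.

10.4852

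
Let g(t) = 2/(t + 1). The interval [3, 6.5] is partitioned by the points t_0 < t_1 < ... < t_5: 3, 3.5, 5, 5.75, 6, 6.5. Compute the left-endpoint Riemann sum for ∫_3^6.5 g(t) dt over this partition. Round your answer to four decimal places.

Subinterval widths: 0.5, 1.5, 0.75, 0.25, 0.5.
Left endpoints: 3, 3.5, 5, 5.75, 6.
g(3) = 0.5, g(3.5) = 4/9, g(5) = 1/3, g(5.75) = 8/27, g(6) = 2/7.
Sum = Σ Δt_i · g(t_i).
Sum ≈ 1.3836.

1.3836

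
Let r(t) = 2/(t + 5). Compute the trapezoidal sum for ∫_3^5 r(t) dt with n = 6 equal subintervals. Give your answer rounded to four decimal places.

0.4464

Δt = (5 − 3)/6 = 1/3.
r(3) = 0.25, r(10/3) = 0.24, r(11/3) = 3/13, r(4) = 2/9, r(13/3) = 3/14, r(14/3) = 6/29, r(5) = 0.2.
T_6 = (Δt/2)·[r(t_0) + 2r(t_1) + ... + 2r(t_{5}) + r(t_6)].
Sum ≈ 0.4464.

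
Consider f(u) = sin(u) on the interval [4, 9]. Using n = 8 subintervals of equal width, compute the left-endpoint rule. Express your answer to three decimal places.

Δu = (9 − 4)/8 = 0.625.
Left endpoints: 4, 4.625, 5.25, 5.875, 6.5, 7.125, 7.75, 8.375.
f(4) ≈ -0.757, f(4.625) ≈ -0.996, f(5.25) ≈ -0.859, f(5.875) ≈ -0.397, f(6.5) ≈ 0.215, f(7.125) ≈ 0.746, f(7.75) ≈ 0.995, f(8.375) ≈ 0.867.
Sum = Δu · [f(4) + f(4.625) + f(5.25) + ...].
Sum ≈ -0.116.

-0.116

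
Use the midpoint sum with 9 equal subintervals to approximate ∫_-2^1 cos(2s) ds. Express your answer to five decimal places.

0.07768

Δs = (1 − (-2))/9 = 1/3.
Midpoints: -11/6, -1.5, -7/6, -5/6, -0.5, -1/6, 1/6, 0.5, 5/6.
f(-11/6) ≈ -0.86529, f(-1.5) ≈ -0.98999, f(-7/6) ≈ -0.69076, f(-5/6) ≈ -0.09572, f(-0.5) ≈ 0.54030, f(-1/6) ≈ 0.94496, f(1/6) ≈ 0.94496, f(0.5) ≈ 0.54030, f(5/6) ≈ -0.09572.
Sum = Δs · [f(-11/6) + f(-1.5) + f(-7/6) + ...].
Sum ≈ 0.07768.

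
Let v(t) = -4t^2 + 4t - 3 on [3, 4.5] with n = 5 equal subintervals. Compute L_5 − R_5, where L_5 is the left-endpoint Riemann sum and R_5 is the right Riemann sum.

L_5 = -61.74.
R_5 = -73.44.
L_5 − R_5 = 11.7.

11.7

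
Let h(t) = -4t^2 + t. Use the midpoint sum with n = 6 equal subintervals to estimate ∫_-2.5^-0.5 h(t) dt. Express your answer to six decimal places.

-23.592593

Δt = (-0.5 − (-2.5))/6 = 1/3.
Midpoints: -7/3, -2, -5/3, -4/3, -1, -2/3.
h(-7/3) = -217/9, h(-2) = -18, h(-5/3) = -115/9, h(-4/3) = -76/9, h(-1) = -5, h(-2/3) = -22/9.
Sum = Δt · [h(-7/3) + h(-2) + h(-5/3) + ...].
Sum ≈ -23.592593.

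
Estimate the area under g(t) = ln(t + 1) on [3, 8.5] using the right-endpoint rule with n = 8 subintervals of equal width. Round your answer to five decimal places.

Δt = (8.5 − 3)/8 = 0.6875.
Right endpoints: 3.6875, 4.375, 5.0625, 5.75, 6.4375, 7.125, 7.8125, 8.5.
g(3.6875) ≈ 1.54490, g(4.375) ≈ 1.68176, g(5.0625) ≈ 1.80212, g(5.75) ≈ 1.90954, g(6.4375) ≈ 2.00653, g(7.125) ≈ 2.09495, g(7.8125) ≈ 2.17617, g(8.5) ≈ 2.25129.
Sum = Δt · [g(3.6875) + g(4.375) + g(5.0625) + ...].
Sum ≈ 10.63375.

10.63375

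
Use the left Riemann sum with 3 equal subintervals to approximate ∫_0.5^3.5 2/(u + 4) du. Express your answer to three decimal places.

1.116

Δu = (3.5 − 0.5)/3 = 1.
Left endpoints: 0.5, 1.5, 2.5.
f(0.5) = 4/9, f(1.5) = 4/11, f(2.5) = 4/13.
Sum = Δu · [f(0.5) + f(1.5) + f(2.5)].
Sum ≈ 1.116.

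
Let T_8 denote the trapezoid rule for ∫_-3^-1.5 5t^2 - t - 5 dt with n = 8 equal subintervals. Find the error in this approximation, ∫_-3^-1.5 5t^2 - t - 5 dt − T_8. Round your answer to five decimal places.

-0.04395

Exact integral: ∫_-3^-1.5 f(t) dt = 35.25.
T_8 ≈ 35.2939453.
Error ≈ 35.25 − 35.2939453 ≈ -0.04395.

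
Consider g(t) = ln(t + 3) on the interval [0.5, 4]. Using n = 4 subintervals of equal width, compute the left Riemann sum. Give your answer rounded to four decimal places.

Δt = (4 − 0.5)/4 = 0.875.
Left endpoints: 0.5, 1.375, 2.25, 3.125.
g(0.5) ≈ 1.2528, g(1.375) ≈ 1.4759, g(2.25) ≈ 1.6582, g(3.125) ≈ 1.8124.
Sum = Δt · [g(0.5) + g(1.375) + g(2.25) + g(3.125)].
Sum ≈ 5.4244.

5.4244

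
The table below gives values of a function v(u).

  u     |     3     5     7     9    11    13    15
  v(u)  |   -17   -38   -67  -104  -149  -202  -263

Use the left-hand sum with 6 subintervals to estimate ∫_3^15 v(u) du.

-1154

Δu = 2.
Sum = 2·[(-17) + (-38) + (-67) + (-104) + (-149) + (-202)] = -1154.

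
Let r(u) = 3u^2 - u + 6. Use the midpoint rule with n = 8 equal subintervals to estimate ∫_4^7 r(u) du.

Δu = (7 − 4)/8 = 0.375.
Midpoints: 4.1875, 4.5625, 4.9375, 5.3125, 5.6875, 6.0625, 6.4375, 6.8125.
r(4.1875) = 54.41796875, r(4.5625) = 63.88671875, r(4.9375) = 74.19921875, r(5.3125) = 85.35546875, r(5.6875) = 97.35546875, r(6.0625) = 110.19921875, r(6.4375) = 123.88671875, r(6.8125) = 138.41796875.
Sum = Δu · [r(4.1875) + r(4.5625) + r(4.9375) + ...].
Sum = 280.39453125.

280.39453125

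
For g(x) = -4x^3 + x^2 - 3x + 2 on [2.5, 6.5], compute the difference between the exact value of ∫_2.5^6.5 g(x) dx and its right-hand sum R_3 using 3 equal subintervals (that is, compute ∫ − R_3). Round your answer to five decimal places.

Exact integral: ∫_2.5^6.5 g(x) dx ≈ -1705.6666667.
R_3 ≈ -2443.1481481.
Error ≈ -1705.6666667 − (-2443.1481481) ≈ 737.48148.

737.48148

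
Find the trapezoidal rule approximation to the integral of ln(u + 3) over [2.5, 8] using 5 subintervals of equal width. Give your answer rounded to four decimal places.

Δu = (8 − 2.5)/5 = 1.1.
f(2.5) ≈ 1.7047, f(3.6) ≈ 1.8871, f(4.7) ≈ 2.0412, f(5.8) ≈ 2.1748, f(6.9) ≈ 2.2925, f(8) ≈ 2.3979.
T_5 = (Δu/2)·[f(u_0) + 2f(u_1) + ... + 2f(u_{4}) + f(u_5)].
Sum ≈ 11.4916.

11.4916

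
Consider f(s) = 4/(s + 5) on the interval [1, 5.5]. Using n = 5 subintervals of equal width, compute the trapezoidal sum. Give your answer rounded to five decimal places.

Δs = (5.5 − 1)/5 = 0.9.
f(1) = 2/3, f(1.9) = 40/69, f(2.8) = 20/39, f(3.7) = 40/87, f(4.6) = 5/12, f(5.5) = 8/21.
T_5 = (Δs/2)·[f(s_0) + 2f(s_1) + ... + 2f(s_{4}) + f(s_5)].
Sum ≈ 2.24350.

2.24350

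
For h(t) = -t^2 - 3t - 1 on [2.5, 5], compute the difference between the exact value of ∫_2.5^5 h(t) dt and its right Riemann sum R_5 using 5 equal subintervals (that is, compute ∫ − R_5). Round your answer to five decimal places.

Exact integral: ∫_2.5^5 h(t) dt ≈ -67.0833333.
R_5 = -73.75.
Error ≈ -67.0833333 − (-73.75) ≈ 6.66667.

6.66667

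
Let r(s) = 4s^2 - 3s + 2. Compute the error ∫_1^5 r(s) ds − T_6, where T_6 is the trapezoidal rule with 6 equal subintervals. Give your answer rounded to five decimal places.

Exact integral: ∫_1^5 r(s) ds ≈ 137.3333333.
T_6 ≈ 138.5185185.
Error ≈ 137.3333333 − 138.5185185 ≈ -1.18519.

-1.18519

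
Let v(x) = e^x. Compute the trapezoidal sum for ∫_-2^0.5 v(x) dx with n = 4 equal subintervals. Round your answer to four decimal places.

1.5623

Δx = (0.5 − (-2))/4 = 0.625.
v(-2) ≈ 0.1353, v(-1.375) ≈ 0.2528, v(-0.75) ≈ 0.4724, v(-0.125) ≈ 0.8825, v(0.5) ≈ 1.6487.
T_4 = (Δx/2)·[v(x_0) + 2v(x_1) + 2v(x_2) + 2v(x_3) + v(x_4)].
Sum ≈ 1.5623.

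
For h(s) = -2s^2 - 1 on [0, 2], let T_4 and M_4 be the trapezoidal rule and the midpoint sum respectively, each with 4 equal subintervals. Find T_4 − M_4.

-0.25

T_4 = -7.5.
M_4 = -7.25.
T_4 − M_4 = -0.25.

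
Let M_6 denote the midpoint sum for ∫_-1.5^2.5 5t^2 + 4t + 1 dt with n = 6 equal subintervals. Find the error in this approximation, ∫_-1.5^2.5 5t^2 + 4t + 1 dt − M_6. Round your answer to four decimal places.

0.7407

Exact integral: ∫_-1.5^2.5 f(t) dt ≈ 43.666667.
M_6 ≈ 42.925926.
Error ≈ 43.666667 − 42.925926 ≈ 0.7407.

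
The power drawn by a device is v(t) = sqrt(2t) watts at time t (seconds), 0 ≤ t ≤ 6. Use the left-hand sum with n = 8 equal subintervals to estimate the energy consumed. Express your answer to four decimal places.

Δt = (6 − 0)/8 = 0.75.
Left endpoints: 0, 0.75, 1.5, 2.25, 3, 3.75, 4.5, 5.25.
v(0) ≈ 0.0000, v(0.75) ≈ 1.2247, v(1.5) ≈ 1.7321, v(2.25) ≈ 2.1213, v(3) ≈ 2.4495, v(3.75) ≈ 2.7386, v(4.5) ≈ 3.0000, v(5.25) ≈ 3.2404.
Sum = Δt · [v(0) + v(0.75) + v(1.5) + ...].
Sum ≈ 12.3799.

12.3799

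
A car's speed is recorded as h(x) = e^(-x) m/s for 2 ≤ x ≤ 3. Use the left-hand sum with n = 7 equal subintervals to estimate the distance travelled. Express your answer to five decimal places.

Δx = (3 − 2)/7 = 1/7.
Left endpoints: 2, 15/7, 16/7, 17/7, 18/7, 19/7, 20/7.
h(2) ≈ 0.13534, h(15/7) ≈ 0.11732, h(16/7) ≈ 0.10170, h(17/7) ≈ 0.08816, h(18/7) ≈ 0.07643, h(19/7) ≈ 0.06625, h(20/7) ≈ 0.05743.
Sum = Δx · [h(2) + h(15/7) + h(16/7) + ...].
Sum ≈ 0.09180.

0.09180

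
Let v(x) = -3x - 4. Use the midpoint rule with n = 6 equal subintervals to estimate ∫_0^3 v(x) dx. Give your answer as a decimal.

-25.5

Δx = (3 − 0)/6 = 0.5.
Midpoints: 0.25, 0.75, 1.25, 1.75, 2.25, 2.75.
v(0.25) = -4.75, v(0.75) = -6.25, v(1.25) = -7.75, v(1.75) = -9.25, v(2.25) = -10.75, v(2.75) = -12.25.
Sum = Δx · [v(0.25) + v(0.75) + v(1.25) + ...].
Sum = -25.5.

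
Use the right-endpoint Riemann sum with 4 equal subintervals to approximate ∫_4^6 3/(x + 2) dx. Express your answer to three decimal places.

Δx = (6 − 4)/4 = 0.5.
Right endpoints: 4.5, 5, 5.5, 6.
f(4.5) = 6/13, f(5) = 3/7, f(5.5) = 0.4, f(6) = 0.375.
Sum = Δx · [f(4.5) + f(5) + f(5.5) + f(6)].
Sum ≈ 0.833.

0.833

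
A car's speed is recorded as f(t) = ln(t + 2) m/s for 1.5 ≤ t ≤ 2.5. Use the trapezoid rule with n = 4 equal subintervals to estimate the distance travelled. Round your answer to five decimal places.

1.38335

Δt = (2.5 − 1.5)/4 = 0.25.
f(1.5) ≈ 1.25276, f(1.75) ≈ 1.32176, f(2) ≈ 1.38629, f(2.25) ≈ 1.44692, f(2.5) ≈ 1.50408.
T_4 = (Δt/2)·[f(t_0) + 2f(t_1) + 2f(t_2) + 2f(t_3) + f(t_4)].
Sum ≈ 1.38335.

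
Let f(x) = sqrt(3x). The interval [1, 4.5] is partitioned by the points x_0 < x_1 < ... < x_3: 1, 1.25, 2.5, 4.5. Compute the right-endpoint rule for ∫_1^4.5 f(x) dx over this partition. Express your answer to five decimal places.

Subinterval widths: 0.25, 1.25, 2.
Right endpoints: 1.25, 2.5, 4.5.
f(1.25) ≈ 1.93649, f(2.5) ≈ 2.73861, f(4.5) ≈ 3.67423.
Sum = Σ Δx_i · f(x_i).
Sum ≈ 11.25586.

11.25586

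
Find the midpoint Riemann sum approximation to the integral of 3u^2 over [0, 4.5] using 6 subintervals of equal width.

Δu = (4.5 − 0)/6 = 0.75.
Midpoints: 0.375, 1.125, 1.875, 2.625, 3.375, 4.125.
f(0.375) = 0.421875, f(1.125) = 3.796875, f(1.875) = 10.546875, f(2.625) = 20.671875, f(3.375) = 34.171875, f(4.125) = 51.046875.
Sum = Δu · [f(0.375) + f(1.125) + f(1.875) + ...].
Sum = 90.4921875.

90.4921875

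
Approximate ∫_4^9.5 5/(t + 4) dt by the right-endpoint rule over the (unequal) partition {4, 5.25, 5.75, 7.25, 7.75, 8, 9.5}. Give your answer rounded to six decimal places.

2.471241

Subinterval widths: 1.25, 0.5, 1.5, 0.5, 0.25, 1.5.
Right endpoints: 5.25, 5.75, 7.25, 7.75, 8, 9.5.
f(5.25) = 20/37, f(5.75) = 20/39, f(7.25) = 4/9, f(7.75) = 20/47, f(8) = 5/12, f(9.5) = 10/27.
Sum = Σ Δt_i · f(t_i).
Sum ≈ 2.471241.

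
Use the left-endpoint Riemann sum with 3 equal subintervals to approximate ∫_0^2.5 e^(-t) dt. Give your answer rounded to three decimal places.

Δt = (2.5 − 0)/3 = 5/6.
Left endpoints: 0, 5/6, 5/3.
f(0) ≈ 1.000, f(5/6) ≈ 0.435, f(5/3) ≈ 0.189.
Sum = Δt · [f(0) + f(5/6) + f(5/3)].
Sum ≈ 1.353.

1.353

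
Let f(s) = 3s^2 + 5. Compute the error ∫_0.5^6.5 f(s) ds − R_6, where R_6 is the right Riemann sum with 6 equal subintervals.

Exact integral: ∫_0.5^6.5 f(s) ds = 304.5.
R_6 = 370.5.
Error = 304.5 − 370.5 = -66.

-66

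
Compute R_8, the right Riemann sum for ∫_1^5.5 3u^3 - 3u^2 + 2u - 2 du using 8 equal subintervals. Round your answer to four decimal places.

Δu = (5.5 − 1)/8 = 0.5625.
Right endpoints: 1.5625, 2.125, 2.6875, 3.25, 3.8125, 4.375, 4.9375, 5.5.
f(1.5625) = 21483/4096, f(2.125) = 8955/512, f(2.6875) = 163593/4096, f(3.25) = 75.796875, f(3.8125) = 525375/4096, f(4.375) = 102681/512, f(4.9375) = 1211805/4096, f(5.5) = 417.375.
Sum = Δu · [f(1.5625) + f(2.125) + f(2.6875) + ...].
Sum ≈ 664.0378.

664.0378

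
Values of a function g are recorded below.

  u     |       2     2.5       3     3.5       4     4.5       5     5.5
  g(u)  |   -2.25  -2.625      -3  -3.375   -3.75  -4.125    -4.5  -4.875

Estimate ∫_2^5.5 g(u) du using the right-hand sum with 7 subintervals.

-13.125

Δu = 0.5.
Sum = 0.5·[(-2.625) + (-3) + (-3.375) + (-3.75) + (-4.125) + (-4.5) + (-4.875)] = -13.125.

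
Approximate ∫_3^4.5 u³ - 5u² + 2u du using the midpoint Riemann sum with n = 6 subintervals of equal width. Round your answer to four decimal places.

Δu = (4.5 − 3)/6 = 0.25.
Midpoints: 3.125, 3.375, 3.625, 3.875, 4.125, 4.375.
f(3.125) = -6175/512, f(3.375) = -6021/512, f(3.625) = -5539/512, f(3.875) = -4681/512, f(4.125) = -3399/512, f(4.375) = -1645/512.
Sum = Δu · [f(3.125) + f(3.375) + f(3.625) + ...].
Sum ≈ -13.4082.

-13.4082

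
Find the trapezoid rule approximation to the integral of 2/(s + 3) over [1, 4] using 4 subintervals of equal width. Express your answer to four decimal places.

Δs = (4 − 1)/4 = 0.75.
f(1) = 0.5, f(1.75) = 8/19, f(2.5) = 4/11, f(3.25) = 0.32, f(4) = 2/7.
T_4 = (Δs/2)·[f(s_0) + 2f(s_1) + 2f(s_2) + 2f(s_3) + f(s_4)].
Sum ≈ 1.1232.

1.1232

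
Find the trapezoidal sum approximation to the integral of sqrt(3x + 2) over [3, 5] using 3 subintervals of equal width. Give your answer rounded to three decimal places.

7.466

Δx = (5 − 3)/3 = 2/3.
f(3) ≈ 3.317, f(11/3) ≈ 3.606, f(13/3) ≈ 3.873, f(5) ≈ 4.123.
T_3 = (Δx/2)·[f(x_0) + 2f(x_1) + 2f(x_2) + f(x_3)].
Sum ≈ 7.466.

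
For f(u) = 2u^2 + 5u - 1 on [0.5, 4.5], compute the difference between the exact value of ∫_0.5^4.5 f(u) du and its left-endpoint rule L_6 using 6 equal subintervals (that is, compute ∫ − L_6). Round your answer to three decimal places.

Exact integral: ∫_0.5^4.5 f(u) du ≈ 106.66667.
L_6 ≈ 87.25926.
Error ≈ 106.66667 − 87.25926 ≈ 19.407.

19.407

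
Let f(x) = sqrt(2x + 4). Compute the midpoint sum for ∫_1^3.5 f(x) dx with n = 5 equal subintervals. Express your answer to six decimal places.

Δx = (3.5 − 1)/5 = 0.5.
Midpoints: 1.25, 1.75, 2.25, 2.75, 3.25.
f(1.25) ≈ 2.549510, f(1.75) ≈ 2.738613, f(2.25) ≈ 2.915476, f(2.75) ≈ 3.082207, f(3.25) ≈ 3.240370.
Sum = Δx · [f(1.25) + f(1.75) + f(2.25) + f(2.75) + f(3.25)].
Sum ≈ 7.263088.

7.263088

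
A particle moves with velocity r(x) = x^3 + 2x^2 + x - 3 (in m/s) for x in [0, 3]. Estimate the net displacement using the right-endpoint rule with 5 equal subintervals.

Δx = (3 − 0)/5 = 0.6.
Right endpoints: 0.6, 1.2, 1.8, 2.4, 3.
r(0.6) = -1.464, r(1.2) = 2.808, r(1.8) = 11.112, r(2.4) = 24.744, r(3) = 45.
Sum = Δx · [r(0.6) + r(1.2) + r(1.8) + r(2.4) + r(3)].
Sum = 49.32.

49.32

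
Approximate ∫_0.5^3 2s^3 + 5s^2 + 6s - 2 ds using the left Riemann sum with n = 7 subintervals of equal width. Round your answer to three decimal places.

Δs = (3 − 0.5)/7 = 5/14.
Left endpoints: 0.5, 6/7, 17/14, 11/7, 27/14, 16/7, 37/14.
f(0.5) = 2.5, f(6/7) = 2770/343, f(17/14) = 5570/343, f(11/7) = 9445/343, f(27/14) = 29165/686, f(16/7) = 21170/343, f(37/14) = 29395/343.
Sum = Δs · [f(0.5) + f(6/7) + f(17/14) + ...].
Sum ≈ 87.245.

87.245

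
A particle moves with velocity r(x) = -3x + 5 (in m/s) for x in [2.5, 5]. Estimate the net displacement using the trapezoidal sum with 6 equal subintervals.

Δx = (5 − 2.5)/6 = 5/12.
r(2.5) = -2.5, r(35/12) = -3.75, r(10/3) = -5, r(3.75) = -6.25, r(25/6) = -7.5, r(55/12) = -8.75, r(5) = -10.
T_6 = (Δx/2)·[r(x_0) + 2r(x_1) + ... + 2r(x_{5}) + r(x_6)].
Sum = -15.625.

-15.625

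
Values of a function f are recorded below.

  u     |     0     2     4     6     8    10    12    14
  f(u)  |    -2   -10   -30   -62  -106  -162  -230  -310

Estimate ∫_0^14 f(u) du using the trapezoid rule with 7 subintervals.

-1512

Δu = 2.
T_7 = (2/2)·[(-2) + 2·(-10) + 2·(-30) + 2·(-62) + 2·(-106) + 2·(-162) + 2·(-230) + (-310)] = -1512.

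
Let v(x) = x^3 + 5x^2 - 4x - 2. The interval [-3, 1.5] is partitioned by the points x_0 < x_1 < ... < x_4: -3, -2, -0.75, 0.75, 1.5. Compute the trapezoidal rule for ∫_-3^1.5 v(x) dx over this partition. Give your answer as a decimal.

39.41015625

Subinterval widths: 1, 1.25, 1.5, 0.75.
v(-3) = 28, v(-2) = 18, v(-0.75) = 3.390625, v(0.75) = -1.765625, v(1.5) = 6.625.
On each subinterval the trapezoid contributes (Δx_i/2)·[v(x_{i-1}) + v(x_i)].
Sum = 39.41015625.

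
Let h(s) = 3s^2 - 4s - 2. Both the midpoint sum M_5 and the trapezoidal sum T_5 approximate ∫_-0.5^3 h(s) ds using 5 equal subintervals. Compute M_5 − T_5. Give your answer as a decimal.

-1.28625

M_5 = 2.19625.
T_5 = 3.4825.
M_5 − T_5 = -1.28625.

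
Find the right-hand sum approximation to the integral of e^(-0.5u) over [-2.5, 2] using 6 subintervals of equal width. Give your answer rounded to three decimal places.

Δu = (2 − (-2.5))/6 = 0.75.
Right endpoints: -1.75, -1, -0.25, 0.5, 1.25, 2.
f(-1.75) ≈ 2.399, f(-1) ≈ 1.649, f(-0.25) ≈ 1.133, f(0.5) ≈ 0.779, f(1.25) ≈ 0.535, f(2) ≈ 0.368.
Sum = Δu · [f(-1.75) + f(-1) + f(-0.25) + ...].
Sum ≈ 5.147.

5.147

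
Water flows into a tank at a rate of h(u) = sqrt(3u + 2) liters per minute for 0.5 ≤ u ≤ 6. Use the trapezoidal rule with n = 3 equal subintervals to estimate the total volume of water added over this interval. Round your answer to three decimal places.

Δu = (6 − 0.5)/3 = 11/6.
h(0.5) ≈ 1.871, h(7/3) ≈ 3.000, h(25/6) ≈ 3.808, h(6) ≈ 4.472.
T_3 = (Δu/2)·[h(u_0) + 2h(u_1) + 2h(u_2) + h(u_3)].
Sum ≈ 18.296.

18.296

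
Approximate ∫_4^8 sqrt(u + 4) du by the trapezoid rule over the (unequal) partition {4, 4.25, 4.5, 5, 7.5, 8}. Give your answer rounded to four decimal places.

Subinterval widths: 0.25, 0.25, 0.5, 2.5, 0.5.
f(4) ≈ 2.8284, f(4.25) ≈ 2.8723, f(4.5) ≈ 2.9155, f(5) ≈ 3.0000, f(7.5) ≈ 3.3912, f(8) ≈ 3.4641.
On each subinterval the trapezoid contributes (Δu_i/2)·[f(u_{i-1}) + f(u_i)].
Sum ≈ 12.6177.

12.6177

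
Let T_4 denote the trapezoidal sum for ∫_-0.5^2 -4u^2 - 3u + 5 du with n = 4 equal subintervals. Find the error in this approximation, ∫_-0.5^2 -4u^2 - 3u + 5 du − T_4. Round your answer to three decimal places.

0.651

Exact integral: ∫_-0.5^2 f(u) du ≈ -3.95833.
T_4 = -4.609375.
Error ≈ -3.95833 − (-4.609375) ≈ 0.651.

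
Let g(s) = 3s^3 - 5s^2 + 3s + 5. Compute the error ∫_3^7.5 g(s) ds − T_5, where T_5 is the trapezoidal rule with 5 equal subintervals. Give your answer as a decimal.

-25.666875

Exact integral: ∫_3^7.5 g(s) ds = 1747.546875.
T_5 = 1773.21375.
Error = 1747.546875 − 1773.21375 = -25.666875.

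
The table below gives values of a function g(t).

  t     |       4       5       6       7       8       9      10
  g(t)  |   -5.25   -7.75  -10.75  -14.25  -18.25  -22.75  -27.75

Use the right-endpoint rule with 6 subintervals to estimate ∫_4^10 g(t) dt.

Δt = 1.
Sum = 1·[(-7.75) + (-10.75) + (-14.25) + (-18.25) + (-22.75) + (-27.75)] = -101.5.

-101.5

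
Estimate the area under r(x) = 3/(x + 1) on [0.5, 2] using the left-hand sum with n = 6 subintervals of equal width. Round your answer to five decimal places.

Δx = (2 − 0.5)/6 = 0.25.
Left endpoints: 0.5, 0.75, 1, 1.25, 1.5, 1.75.
r(0.5) = 2, r(0.75) = 12/7, r(1) = 1.5, r(1.25) = 4/3, r(1.5) = 1.2, r(1.75) = 12/11.
Sum = Δx · [r(0.5) + r(0.75) + r(1) + ...].
Sum ≈ 2.20963.

2.20963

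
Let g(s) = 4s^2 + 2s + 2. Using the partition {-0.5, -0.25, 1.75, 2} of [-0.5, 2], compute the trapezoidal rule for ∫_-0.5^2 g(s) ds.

Subinterval widths: 0.25, 2, 0.25.
g(-0.5) = 2, g(-0.25) = 1.75, g(1.75) = 17.75, g(2) = 22.
On each subinterval the trapezoid contributes (Δs_i/2)·[g(s_{i-1}) + g(s_i)].
Sum = 24.9375.

24.9375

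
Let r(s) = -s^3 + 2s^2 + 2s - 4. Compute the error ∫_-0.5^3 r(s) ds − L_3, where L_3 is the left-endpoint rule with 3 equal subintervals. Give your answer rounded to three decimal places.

-0.142

Exact integral: ∫_-0.5^3 r(s) ds ≈ -7.40104.
L_3 ≈ -7.25926.
Error ≈ -7.40104 − (-7.25926) ≈ -0.142.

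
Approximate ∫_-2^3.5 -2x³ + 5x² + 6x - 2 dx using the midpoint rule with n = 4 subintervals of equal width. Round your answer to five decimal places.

Δx = (3.5 − (-2))/4 = 1.375.
Midpoints: -1.3125, 0.0625, 1.4375, 2.8125.
f(-1.3125) = 6677/2048, f(0.0625) = -3289/2048, f(1.4375) = 22561/2048, f(2.8125) = 20339/2048.
Sum = Δx · [f(-1.3125) + f(0.0625) + f(1.4375) + f(2.8125)].
Sum ≈ 31.07715.

31.07715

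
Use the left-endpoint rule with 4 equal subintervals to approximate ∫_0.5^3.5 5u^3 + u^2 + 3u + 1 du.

Δu = (3.5 − 0.5)/4 = 0.75.
Left endpoints: 0.5, 1.25, 2, 2.75.
f(0.5) = 3.375, f(1.25) = 16.078125, f(2) = 51, f(2.75) = 120.796875.
Sum = Δu · [f(0.5) + f(1.25) + f(2) + f(2.75)].
Sum = 143.4375.

143.4375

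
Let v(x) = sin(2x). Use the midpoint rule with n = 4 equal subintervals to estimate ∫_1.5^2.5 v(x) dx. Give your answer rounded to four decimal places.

-0.6435

Δx = (2.5 − 1.5)/4 = 0.25.
Midpoints: 1.625, 1.875, 2.125, 2.375.
v(1.625) ≈ -0.1082, v(1.875) ≈ -0.5716, v(2.125) ≈ -0.8950, v(2.375) ≈ -0.9993.
Sum = Δx · [v(1.625) + v(1.875) + v(2.125) + v(2.375)].
Sum ≈ -0.6435.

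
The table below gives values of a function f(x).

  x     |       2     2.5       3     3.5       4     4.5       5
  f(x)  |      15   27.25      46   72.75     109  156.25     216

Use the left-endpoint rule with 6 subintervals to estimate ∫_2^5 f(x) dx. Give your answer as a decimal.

213.125

Δx = 0.5.
Sum = 0.5·[15 + 27.25 + 46 + 72.75 + 109 + 156.25] = 213.125.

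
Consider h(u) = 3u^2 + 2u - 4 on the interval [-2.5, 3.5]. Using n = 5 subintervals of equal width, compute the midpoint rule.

38.34

Δu = (3.5 − (-2.5))/5 = 1.2.
Midpoints: -1.9, -0.7, 0.5, 1.7, 2.9.
h(-1.9) = 3.03, h(-0.7) = -3.93, h(0.5) = -2.25, h(1.7) = 8.07, h(2.9) = 27.03.
Sum = Δu · [h(-1.9) + h(-0.7) + h(0.5) + h(1.7) + h(2.9)].
Sum = 38.34.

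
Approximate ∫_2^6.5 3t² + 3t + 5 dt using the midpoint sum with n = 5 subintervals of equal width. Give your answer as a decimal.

Δt = (6.5 − 2)/5 = 0.9.
Midpoints: 2.45, 3.35, 4.25, 5.15, 6.05.
f(2.45) = 30.3575, f(3.35) = 48.7175, f(4.25) = 71.9375, f(5.15) = 100.0175, f(6.05) = 132.9575.
Sum = Δt · [f(2.45) + f(3.35) + f(4.25) + f(5.15) + f(6.05)].
Sum = 345.58875.

345.58875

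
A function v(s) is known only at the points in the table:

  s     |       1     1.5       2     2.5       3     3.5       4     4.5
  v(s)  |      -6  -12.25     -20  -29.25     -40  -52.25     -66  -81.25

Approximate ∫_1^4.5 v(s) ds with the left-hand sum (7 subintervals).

Δs = 0.5.
Sum = 0.5·[(-6) + (-12.25) + (-20) + (-29.25) + (-40) + (-52.25) + (-66)] = -112.875.

-112.875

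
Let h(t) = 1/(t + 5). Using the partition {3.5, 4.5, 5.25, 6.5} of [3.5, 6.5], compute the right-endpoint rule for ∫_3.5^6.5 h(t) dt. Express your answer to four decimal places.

Subinterval widths: 1, 0.75, 1.25.
Right endpoints: 4.5, 5.25, 6.5.
h(4.5) = 2/19, h(5.25) = 4/41, h(6.5) = 2/23.
Sum = Σ Δt_i · h(t_i).
Sum ≈ 0.2871.

0.2871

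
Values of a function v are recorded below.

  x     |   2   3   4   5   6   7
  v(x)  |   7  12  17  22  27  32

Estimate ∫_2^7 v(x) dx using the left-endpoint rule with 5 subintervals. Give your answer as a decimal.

Δx = 1.
Sum = 1·[7 + 12 + 17 + 22 + 27] = 85.

85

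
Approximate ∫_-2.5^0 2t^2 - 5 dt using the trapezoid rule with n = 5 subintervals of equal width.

Δt = (0 − (-2.5))/5 = 0.5.
f(-2.5) = 7.5, f(-2) = 3, f(-1.5) = -0.5, f(-1) = -3, f(-0.5) = -4.5, f(0) = -5.
T_5 = (Δt/2)·[f(t_0) + 2f(t_1) + ... + 2f(t_{4}) + f(t_5)].
Sum = -1.875.

-1.875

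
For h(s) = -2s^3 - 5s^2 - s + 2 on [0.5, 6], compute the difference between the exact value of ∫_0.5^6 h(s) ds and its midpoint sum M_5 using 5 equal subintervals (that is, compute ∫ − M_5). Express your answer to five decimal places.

Exact integral: ∫_0.5^6 h(s) ds ≈ -1014.6354167.
M_5 = -1001.048125.
Error ≈ -1014.6354167 − (-1001.048125) ≈ -13.58729.

-13.58729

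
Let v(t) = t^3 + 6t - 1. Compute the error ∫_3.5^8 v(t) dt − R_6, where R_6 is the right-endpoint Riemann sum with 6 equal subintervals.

-193.32421875

Exact integral: ∫_3.5^8 v(t) dt = 1137.234375.
R_6 = 1330.55859375.
Error = 1137.234375 − 1330.55859375 = -193.32421875.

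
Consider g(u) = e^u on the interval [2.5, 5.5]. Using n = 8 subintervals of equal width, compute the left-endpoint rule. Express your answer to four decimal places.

191.6323

Δu = (5.5 − 2.5)/8 = 0.375.
Left endpoints: 2.5, 2.875, 3.25, 3.625, 4, 4.375, 4.75, 5.125.
g(2.5) ≈ 12.1825, g(2.875) ≈ 17.7254, g(3.25) ≈ 25.7903, g(3.625) ≈ 37.5247, g(4) ≈ 54.5982, g(4.375) ≈ 79.4398, g(4.75) ≈ 115.5843, g(5.125) ≈ 168.1741.
Sum = Δu · [g(2.5) + g(2.875) + g(3.25) + ...].
Sum ≈ 191.6323.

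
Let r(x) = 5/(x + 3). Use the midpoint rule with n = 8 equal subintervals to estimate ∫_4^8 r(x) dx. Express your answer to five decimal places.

2.25929

Δx = (8 − 4)/8 = 0.5.
Midpoints: 4.25, 4.75, 5.25, 5.75, 6.25, 6.75, 7.25, 7.75.
r(4.25) = 20/29, r(4.75) = 20/31, r(5.25) = 20/33, r(5.75) = 4/7, r(6.25) = 20/37, r(6.75) = 20/39, r(7.25) = 20/41, r(7.75) = 20/43.
Sum = Δx · [r(4.25) + r(4.75) + r(5.25) + ...].
Sum ≈ 2.25929.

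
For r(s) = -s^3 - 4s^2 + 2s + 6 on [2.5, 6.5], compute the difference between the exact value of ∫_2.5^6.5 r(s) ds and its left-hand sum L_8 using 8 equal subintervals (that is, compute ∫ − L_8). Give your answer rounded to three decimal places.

-95.833

Exact integral: ∫_2.5^6.5 r(s) ds ≈ -721.83333.
L_8 = -626.
Error ≈ -721.83333 − (-626) ≈ -95.833.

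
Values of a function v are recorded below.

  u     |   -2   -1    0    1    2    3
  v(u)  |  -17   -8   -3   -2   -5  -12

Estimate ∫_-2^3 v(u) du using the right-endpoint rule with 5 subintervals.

-30

Δu = 1.
Sum = 1·[(-8) + (-3) + (-2) + (-5) + (-12)] = -30.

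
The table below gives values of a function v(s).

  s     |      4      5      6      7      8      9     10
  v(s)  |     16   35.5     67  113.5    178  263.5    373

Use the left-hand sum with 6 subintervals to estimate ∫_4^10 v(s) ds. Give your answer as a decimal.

Δs = 1.
Sum = 1·[16 + 35.5 + 67 + 113.5 + 178 + 263.5] = 673.5.

673.5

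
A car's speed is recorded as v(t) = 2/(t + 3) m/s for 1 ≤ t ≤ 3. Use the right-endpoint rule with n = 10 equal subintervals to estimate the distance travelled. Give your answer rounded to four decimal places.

0.7945

Δt = (3 − 1)/10 = 0.2.
Right endpoints: 1.2, 1.4, 1.6, 1.8, 2, 2.2, 2.4, 2.6, 2.8, 3.
v(1.2) = 10/21, v(1.4) = 5/11, v(1.6) = 10/23, v(1.8) = 5/12, v(2) = 0.4, v(2.2) = 5/13, v(2.4) = 10/27, v(2.6) = 5/14, v(2.8) = 10/29, v(3) = 1/3.
Sum = Δt · [v(1.2) + v(1.4) + v(1.6) + ...].
Sum ≈ 0.7945.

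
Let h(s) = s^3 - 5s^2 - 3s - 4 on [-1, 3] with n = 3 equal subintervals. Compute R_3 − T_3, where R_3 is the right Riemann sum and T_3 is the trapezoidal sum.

R_3 ≈ -73.037037.
T_3 ≈ -57.037037.
R_3 − T_3 = -16.

-16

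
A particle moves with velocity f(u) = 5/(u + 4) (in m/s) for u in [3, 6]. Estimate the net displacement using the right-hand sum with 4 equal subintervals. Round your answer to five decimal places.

Δu = (6 − 3)/4 = 0.75.
Right endpoints: 3.75, 4.5, 5.25, 6.
f(3.75) = 20/31, f(4.5) = 10/17, f(5.25) = 20/37, f(6) = 0.5.
Sum = Δu · [f(3.75) + f(4.5) + f(5.25) + f(6)].
Sum ≈ 1.70545.

1.70545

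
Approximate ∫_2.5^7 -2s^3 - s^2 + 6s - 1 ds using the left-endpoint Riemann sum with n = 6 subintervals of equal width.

Δs = (7 − 2.5)/6 = 0.75.
Left endpoints: 2.5, 3.25, 4, 4.75, 5.5, 6.25.
f(2.5) = -23.5, f(3.25) = -60.71875, f(4) = -121, f(4.75) = -209.40625, f(5.5) = -331, f(6.25) = -490.84375.
Sum = Δs · [f(2.5) + f(3.25) + f(4) + ...].
Sum = -927.3515625.

-927.3515625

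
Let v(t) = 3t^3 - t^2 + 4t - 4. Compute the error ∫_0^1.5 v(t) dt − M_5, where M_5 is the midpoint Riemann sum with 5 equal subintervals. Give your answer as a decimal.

Exact integral: ∫_0^1.5 v(t) dt = 1.171875.
M_5 = 1.1071875.
Error = 1.171875 − 1.1071875 = 0.0646875.

0.0646875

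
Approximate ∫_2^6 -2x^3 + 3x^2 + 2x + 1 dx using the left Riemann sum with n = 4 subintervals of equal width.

Δx = (6 − 2)/4 = 1.
Left endpoints: 2, 3, 4, 5.
f(2) = 1, f(3) = -20, f(4) = -71, f(5) = -164.
Sum = Δx · [f(2) + f(3) + f(4) + f(5)].
Sum = -254.

-254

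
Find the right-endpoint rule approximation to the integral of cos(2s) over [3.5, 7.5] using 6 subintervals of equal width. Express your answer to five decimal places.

-0.50737

Δs = (7.5 − 3.5)/6 = 2/3.
Right endpoints: 25/6, 29/6, 5.5, 37/6, 41/6, 7.5.
f(25/6) ≈ -0.46120, f(29/6) ≈ -0.97089, f(5.5) ≈ 0.00443, f(37/6) ≈ 0.97297, f(41/6) ≈ 0.45333, f(7.5) ≈ -0.75969.
Sum = Δs · [f(25/6) + f(29/6) + f(5.5) + ...].
Sum ≈ -0.50737.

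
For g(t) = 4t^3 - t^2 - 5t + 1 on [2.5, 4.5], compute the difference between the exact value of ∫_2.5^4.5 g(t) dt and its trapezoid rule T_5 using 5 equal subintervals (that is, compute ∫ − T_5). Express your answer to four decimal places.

Exact integral: ∫_2.5^4.5 g(t) dt ≈ 312.833333.
T_5 = 315.02.
Error ≈ 312.833333 − 315.02 ≈ -2.1867.

-2.1867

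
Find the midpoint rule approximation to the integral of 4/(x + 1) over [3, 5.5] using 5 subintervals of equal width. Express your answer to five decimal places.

1.94042

Δx = (5.5 − 3)/5 = 0.5.
Midpoints: 3.25, 3.75, 4.25, 4.75, 5.25.
f(3.25) = 16/17, f(3.75) = 16/19, f(4.25) = 16/21, f(4.75) = 16/23, f(5.25) = 0.64.
Sum = Δx · [f(3.25) + f(3.75) + f(4.25) + f(4.75) + f(5.25)].
Sum ≈ 1.94042.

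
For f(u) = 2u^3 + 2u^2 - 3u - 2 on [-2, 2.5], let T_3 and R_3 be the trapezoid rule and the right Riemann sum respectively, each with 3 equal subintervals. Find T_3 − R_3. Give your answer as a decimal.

T_3 = 20.8125.
R_3 = 49.5.
T_3 − R_3 = -28.6875.

-28.6875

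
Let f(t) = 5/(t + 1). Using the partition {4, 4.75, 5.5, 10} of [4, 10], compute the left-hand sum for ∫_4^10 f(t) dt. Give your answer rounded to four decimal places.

4.8637

Subinterval widths: 0.75, 0.75, 4.5.
Left endpoints: 4, 4.75, 5.5.
f(4) = 1, f(4.75) = 20/23, f(5.5) = 10/13.
Sum = Σ Δt_i · f(t_i).
Sum ≈ 4.8637.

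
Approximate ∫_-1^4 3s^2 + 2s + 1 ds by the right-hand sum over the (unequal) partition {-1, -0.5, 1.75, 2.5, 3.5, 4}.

122.984375

Subinterval widths: 0.5, 2.25, 0.75, 1, 0.5.
Right endpoints: -0.5, 1.75, 2.5, 3.5, 4.
f(-0.5) = 0.75, f(1.75) = 13.6875, f(2.5) = 24.75, f(3.5) = 44.75, f(4) = 57.
Sum = Σ Δs_i · f(s_i).
Sum = 122.984375.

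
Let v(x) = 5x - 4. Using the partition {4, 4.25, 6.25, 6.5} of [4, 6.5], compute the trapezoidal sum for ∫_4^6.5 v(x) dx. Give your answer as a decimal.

55.625

Subinterval widths: 0.25, 2, 0.25.
v(4) = 16, v(4.25) = 17.25, v(6.25) = 27.25, v(6.5) = 28.5.
On each subinterval the trapezoid contributes (Δx_i/2)·[v(x_{i-1}) + v(x_i)].
Sum = 55.625.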